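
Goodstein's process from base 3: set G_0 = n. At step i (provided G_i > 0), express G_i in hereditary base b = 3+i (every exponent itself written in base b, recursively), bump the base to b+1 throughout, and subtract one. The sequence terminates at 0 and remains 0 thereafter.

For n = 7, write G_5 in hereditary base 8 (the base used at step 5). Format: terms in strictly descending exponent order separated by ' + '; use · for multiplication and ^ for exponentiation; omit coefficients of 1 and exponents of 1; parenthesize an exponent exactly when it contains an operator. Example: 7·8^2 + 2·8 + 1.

8 + 1

base 3: 7 = 2·3 + 1; at 4: 2·4 + 1 = 9; next = 8
base 4: 8 = 2·4; at 5: 2·5 = 10; next = 9
base 5: 9 = 5 + 4; at 6: 6 + 4 = 10; next = 9
base 6: 9 = 6 + 3; at 7: 7 + 3 = 10; next = 9
base 7: 9 = 7 + 2; at 8: 8 + 2 = 10; next = 9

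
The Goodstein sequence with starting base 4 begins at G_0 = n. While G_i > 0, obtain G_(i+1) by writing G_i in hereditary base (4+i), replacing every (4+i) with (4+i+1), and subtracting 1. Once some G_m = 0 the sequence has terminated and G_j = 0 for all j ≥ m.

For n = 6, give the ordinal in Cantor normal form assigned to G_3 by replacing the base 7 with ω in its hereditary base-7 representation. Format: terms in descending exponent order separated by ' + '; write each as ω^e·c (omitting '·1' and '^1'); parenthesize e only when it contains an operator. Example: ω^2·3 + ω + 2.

G_0 = 6. HB_4(6) = 4 + 2. Bump = 7. G_1 = 6.
G_1 = 6. HB_5(6) = 5 + 1. Bump = 7. G_2 = 6.
G_2 = 6. HB_6(6) = 6. Bump = 7. G_3 = 6.
G_3 = 6. HB_7(6) = 6. Bump = 6. G_4 = 5.

6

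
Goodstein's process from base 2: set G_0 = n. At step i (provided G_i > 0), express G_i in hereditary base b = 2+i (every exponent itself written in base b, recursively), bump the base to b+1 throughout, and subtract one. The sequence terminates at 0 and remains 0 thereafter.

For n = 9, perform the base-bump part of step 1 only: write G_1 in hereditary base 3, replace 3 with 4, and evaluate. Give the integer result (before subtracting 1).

base 2: 9 = 2^(2 + 1) + 1; at 3: 3^(3 + 1) + 1 = 82; next = 81
base 3: 81 = 3^(3 + 1); at 4: 4^(4 + 1) = 1024; next = 1023

1024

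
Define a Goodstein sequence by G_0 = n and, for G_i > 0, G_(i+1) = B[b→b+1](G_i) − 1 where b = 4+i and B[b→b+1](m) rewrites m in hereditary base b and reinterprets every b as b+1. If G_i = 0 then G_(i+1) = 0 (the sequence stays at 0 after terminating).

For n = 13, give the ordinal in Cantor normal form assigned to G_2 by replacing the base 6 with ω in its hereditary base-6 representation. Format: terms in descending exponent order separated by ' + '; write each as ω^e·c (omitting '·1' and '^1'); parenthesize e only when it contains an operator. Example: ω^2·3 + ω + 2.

step 0: 13 = 3·4 + 1; sub 5 for 4: 3·5 + 1; = 16; G_1 = 16−1 = 15
step 1: 15 = 3·5; sub 6 for 5: 3·6; = 18; G_2 = 18−1 = 17
step 2: 17 = 2·6 + 5; sub 7 for 6: 2·7 + 5; = 19; G_3 = 19−1 = 18

ω·2 + 5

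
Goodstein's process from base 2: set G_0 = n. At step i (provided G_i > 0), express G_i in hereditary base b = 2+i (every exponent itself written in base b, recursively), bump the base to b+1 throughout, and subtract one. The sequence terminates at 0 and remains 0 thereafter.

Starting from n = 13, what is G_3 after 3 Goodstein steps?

step 0: 13 = 2^(2 + 1) + 2^2 + 1; sub 3 for 2: 3^(3 + 1) + 3^3 + 1; = 109; G_1 = 109−1 = 108
step 1: 108 = 3^(3 + 1) + 3^3; sub 4 for 3: 4^(4 + 1) + 4^4; = 1280; G_2 = 1280−1 = 1279
step 2: 1279 = 4^(4 + 1) + 3·4^3 + 3·4^2 + 3·4 + 3; sub 5 for 4: 5^(5 + 1) + 3·5^3 + 3·5^2 + 3·5 + 3; = 16093; G_3 = 16093−1 = 16092
step 3: 16092 = 5^(5 + 1) + 3·5^3 + 3·5^2 + 3·5 + 2; sub 6 for 5: 6^(6 + 1) + 3·6^3 + 3·6^2 + 3·6 + 2; = 280712; G_4 = 280712−1 = 280711

16092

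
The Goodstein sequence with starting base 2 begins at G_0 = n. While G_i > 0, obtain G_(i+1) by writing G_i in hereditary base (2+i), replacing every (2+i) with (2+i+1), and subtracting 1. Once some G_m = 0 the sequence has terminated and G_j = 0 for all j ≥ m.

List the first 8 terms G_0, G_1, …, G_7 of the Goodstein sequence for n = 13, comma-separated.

(0) 13|_2 = 2^(2 + 1) + 2^2 + 1 ↦ 3^(3 + 1) + 3^3 + 1|_3 = 109 ⇒ 108
(1) 108|_3 = 3^(3 + 1) + 3^3 ↦ 4^(4 + 1) + 4^4|_4 = 1280 ⇒ 1279
(2) 1279|_4 = 4^(4 + 1) + 3·4^3 + 3·4^2 + 3·4 + 3 ↦ 5^(5 + 1) + 3·5^3 + 3·5^2 + 3·5 + 3|_5 = 16093 ⇒ 16092
(3) 16092|_5 = 5^(5 + 1) + 3·5^3 + 3·5^2 + 3·5 + 2 ↦ 6^(6 + 1) + 3·6^3 + 3·6^2 + 3·6 + 2|_6 = 280712 ⇒ 280711
(4) 280711|_6 = 6^(6 + 1) + 3·6^3 + 3·6^2 + 3·6 + 1 ↦ 7^(7 + 1) + 3·7^3 + 3·7^2 + 3·7 + 1|_7 = 5765999 ⇒ 5765998
(5) 5765998|_7 = 7^(7 + 1) + 3·7^3 + 3·7^2 + 3·7 ↦ 8^(8 + 1) + 3·8^3 + 3·8^2 + 3·8|_8 = 134219480 ⇒ 134219479
(6) 134219479|_8 = 8^(8 + 1) + 3·8^3 + 3·8^2 + 2·8 + 7 ↦ 9^(9 + 1) + 3·9^3 + 3·9^2 + 2·9 + 7|_9 = 3486786856 ⇒ 3486786855

13, 108, 1279, 16092, 280711, 5765998, 134219479, 3486786855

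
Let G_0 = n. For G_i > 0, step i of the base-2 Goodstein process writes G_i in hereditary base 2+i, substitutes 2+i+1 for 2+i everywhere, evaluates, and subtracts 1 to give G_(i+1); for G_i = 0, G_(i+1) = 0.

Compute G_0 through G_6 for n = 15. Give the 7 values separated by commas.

15, 111, 1283, 18752, 326593, 6588344, 150994943

15 —HB2→ 2^(2 + 1) + 2^2 + 2 + 1 —bump→ 3^(3 + 1) + 3^3 + 3 + 1 = 112 —(−1)→ 111
111 —HB3→ 3^(3 + 1) + 3^3 + 3 —bump→ 4^(4 + 1) + 4^4 + 4 = 1284 —(−1)→ 1283
1283 —HB4→ 4^(4 + 1) + 4^4 + 3 —bump→ 5^(5 + 1) + 5^5 + 3 = 18753 —(−1)→ 18752
18752 —HB5→ 5^(5 + 1) + 5^5 + 2 —bump→ 6^(6 + 1) + 6^6 + 2 = 326594 —(−1)→ 326593
326593 —HB6→ 6^(6 + 1) + 6^6 + 1 —bump→ 7^(7 + 1) + 7^7 + 1 = 6588345 —(−1)→ 6588344
6588344 —HB7→ 7^(7 + 1) + 7^7 —bump→ 8^(8 + 1) + 8^8 = 150994944 —(−1)→ 150994943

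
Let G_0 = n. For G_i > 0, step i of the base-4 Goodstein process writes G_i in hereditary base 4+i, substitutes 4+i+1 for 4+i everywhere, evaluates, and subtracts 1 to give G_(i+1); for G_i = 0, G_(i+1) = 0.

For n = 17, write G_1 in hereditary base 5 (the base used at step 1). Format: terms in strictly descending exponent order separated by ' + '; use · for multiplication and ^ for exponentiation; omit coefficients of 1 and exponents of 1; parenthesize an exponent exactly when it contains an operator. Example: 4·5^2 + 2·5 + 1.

(0) 17|_4 = 4^2 + 1 ↦ 5^2 + 1|_5 = 26 ⇒ 25
(1) 25|_5 = 5^2 ↦ 6^2|_6 = 36 ⇒ 35

5^2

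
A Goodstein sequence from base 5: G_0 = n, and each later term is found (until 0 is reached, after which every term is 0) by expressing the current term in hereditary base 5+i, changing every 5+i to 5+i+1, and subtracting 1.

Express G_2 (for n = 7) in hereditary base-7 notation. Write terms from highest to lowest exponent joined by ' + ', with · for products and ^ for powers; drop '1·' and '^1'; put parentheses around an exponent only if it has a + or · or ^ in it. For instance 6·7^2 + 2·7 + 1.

G_0=7  [base 5] 5 + 2  →[5↦6]→  6 + 2 = 8  −1 ⇒ G_1=7
G_1=7  [base 6] 6 + 1  →[6↦7]→  7 + 1 = 8  −1 ⇒ G_2=7
G_2=7  [base 7] 7  →[7↦8]→  8 = 8  −1 ⇒ G_3=7

7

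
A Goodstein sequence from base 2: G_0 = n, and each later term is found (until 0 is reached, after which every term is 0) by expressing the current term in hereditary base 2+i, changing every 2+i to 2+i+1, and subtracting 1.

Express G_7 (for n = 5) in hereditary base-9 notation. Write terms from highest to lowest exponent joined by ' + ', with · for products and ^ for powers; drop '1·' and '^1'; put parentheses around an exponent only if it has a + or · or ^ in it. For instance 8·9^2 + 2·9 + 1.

3·9^3 + 3·9^2 + 2·9 + 6

G_0=5  [base 2] 2^2 + 1  →[2↦3]→  3^3 + 1 = 28  −1 ⇒ G_1=27
G_1=27  [base 3] 3^3  →[3↦4]→  4^4 = 256  −1 ⇒ G_2=255
G_2=255  [base 4] 3·4^3 + 3·4^2 + 3·4 + 3  →[4↦5]→  3·5^3 + 3·5^2 + 3·5 + 3 = 468  −1 ⇒ G_3=467
G_3=467  [base 5] 3·5^3 + 3·5^2 + 3·5 + 2  →[5↦6]→  3·6^3 + 3·6^2 + 3·6 + 2 = 776  −1 ⇒ G_4=775
G_4=775  [base 6] 3·6^3 + 3·6^2 + 3·6 + 1  →[6↦7]→  3·7^3 + 3·7^2 + 3·7 + 1 = 1198  −1 ⇒ G_5=1197
G_5=1197  [base 7] 3·7^3 + 3·7^2 + 3·7  →[7↦8]→  3·8^3 + 3·8^2 + 3·8 = 1752  −1 ⇒ G_6=1751
G_6=1751  [base 8] 3·8^3 + 3·8^2 + 2·8 + 7  →[8↦9]→  3·9^3 + 3·9^2 + 2·9 + 7 = 2455  −1 ⇒ G_7=2454
G_7=2454  [base 9] 3·9^3 + 3·9^2 + 2·9 + 6  →[9↦10]→  3·10^3 + 3·10^2 + 2·10 + 6 = 3326  −1 ⇒ G_8=3325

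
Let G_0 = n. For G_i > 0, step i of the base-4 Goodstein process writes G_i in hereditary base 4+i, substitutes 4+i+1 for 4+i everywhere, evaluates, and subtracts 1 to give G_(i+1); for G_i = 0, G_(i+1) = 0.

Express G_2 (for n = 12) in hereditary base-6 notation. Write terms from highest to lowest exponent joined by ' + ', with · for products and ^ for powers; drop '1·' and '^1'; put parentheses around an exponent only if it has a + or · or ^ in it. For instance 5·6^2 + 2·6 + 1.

step 0: 12 = 3·4; sub 5 for 4: 3·5; = 15; G_1 = 15−1 = 14
step 1: 14 = 2·5 + 4; sub 6 for 5: 2·6 + 4; = 16; G_2 = 16−1 = 15

2·6 + 3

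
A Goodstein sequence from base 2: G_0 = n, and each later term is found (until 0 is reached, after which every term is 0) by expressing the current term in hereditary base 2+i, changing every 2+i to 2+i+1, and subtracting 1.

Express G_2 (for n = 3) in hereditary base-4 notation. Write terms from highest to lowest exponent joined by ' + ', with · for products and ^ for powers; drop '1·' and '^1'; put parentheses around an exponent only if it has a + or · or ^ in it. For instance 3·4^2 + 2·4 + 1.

i=0: 3 = 2 + 1 (b=2); 2→3: 3 + 1 = 4; 4−1 = 3
i=1: 3 = 3 (b=3); 3→4: 4 = 4; 4−1 = 3

3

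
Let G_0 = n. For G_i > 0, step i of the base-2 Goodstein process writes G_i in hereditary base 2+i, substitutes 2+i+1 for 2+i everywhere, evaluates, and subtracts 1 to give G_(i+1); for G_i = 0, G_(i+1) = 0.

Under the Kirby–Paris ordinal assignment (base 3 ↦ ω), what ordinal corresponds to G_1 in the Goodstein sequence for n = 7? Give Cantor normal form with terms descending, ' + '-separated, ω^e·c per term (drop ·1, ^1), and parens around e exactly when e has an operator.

ω^ω + ω

i=0: 7 = 2^2 + 2 + 1 (b=2); 2→3: 3^3 + 3 + 1 = 31; 31−1 = 30
i=1: 30 = 3^3 + 3 (b=3); 3→4: 4^4 + 4 = 260; 260−1 = 259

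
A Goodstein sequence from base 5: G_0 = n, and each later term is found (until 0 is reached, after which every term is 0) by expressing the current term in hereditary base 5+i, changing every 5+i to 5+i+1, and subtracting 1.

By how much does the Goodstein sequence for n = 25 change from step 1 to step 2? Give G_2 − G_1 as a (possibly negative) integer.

25 —HB5→ 5^2 —bump→ 6^2 = 36 —(−1)→ 35
35 —HB6→ 5·6 + 5 —bump→ 5·7 + 5 = 40 —(−1)→ 39

4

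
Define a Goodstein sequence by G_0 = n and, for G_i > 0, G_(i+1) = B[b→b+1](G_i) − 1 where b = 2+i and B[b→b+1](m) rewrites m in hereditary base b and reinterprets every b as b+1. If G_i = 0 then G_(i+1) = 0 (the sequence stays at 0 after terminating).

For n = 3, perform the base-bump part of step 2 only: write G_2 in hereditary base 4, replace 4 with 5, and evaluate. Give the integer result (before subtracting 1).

i=0: 3 = 2 + 1 (b=2); 2→3: 3 + 1 = 4; 4−1 = 3
i=1: 3 = 3 (b=3); 3→4: 4 = 4; 4−1 = 3
i=2: 3 = 3 (b=4); 4→5: 3 = 3; 3−1 = 2

3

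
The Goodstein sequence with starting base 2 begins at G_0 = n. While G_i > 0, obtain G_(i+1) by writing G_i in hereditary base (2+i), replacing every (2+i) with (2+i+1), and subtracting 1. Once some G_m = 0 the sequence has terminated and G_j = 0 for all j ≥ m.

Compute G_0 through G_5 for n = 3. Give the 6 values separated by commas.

3, 3, 3, 2, 1, 0

step 0: 3 = 2 + 1; sub 3 for 2: 3 + 1; = 4; G_1 = 4−1 = 3
step 1: 3 = 3; sub 4 for 3: 4; = 4; G_2 = 4−1 = 3
step 2: 3 = 3; sub 5 for 4: 3; = 3; G_3 = 3−1 = 2
step 3: 2 = 2; sub 6 for 5: 2; = 2; G_4 = 2−1 = 1
step 4: 1 = 1; sub 7 for 6: 1; = 1; G_5 = 1−1 = 0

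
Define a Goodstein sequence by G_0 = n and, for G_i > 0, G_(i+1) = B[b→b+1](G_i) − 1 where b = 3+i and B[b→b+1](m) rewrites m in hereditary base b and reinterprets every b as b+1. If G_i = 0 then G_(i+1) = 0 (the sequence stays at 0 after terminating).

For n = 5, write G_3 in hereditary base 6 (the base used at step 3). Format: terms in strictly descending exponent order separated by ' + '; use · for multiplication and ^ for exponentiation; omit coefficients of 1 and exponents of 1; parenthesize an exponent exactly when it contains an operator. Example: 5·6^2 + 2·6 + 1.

base 3: 5 = 3 + 2; at 4: 4 + 2 = 6; next = 5
base 4: 5 = 4 + 1; at 5: 5 + 1 = 6; next = 5
base 5: 5 = 5; at 6: 6 = 6; next = 5
base 6: 5 = 5; at 7: 5 = 5; next = 4

5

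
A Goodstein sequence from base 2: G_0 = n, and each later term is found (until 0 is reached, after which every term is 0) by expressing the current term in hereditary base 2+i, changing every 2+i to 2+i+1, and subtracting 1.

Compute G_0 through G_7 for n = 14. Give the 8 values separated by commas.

14, 110, 1281, 18750, 326591, 5862840, 134404971, 3487116548

step 0: 14 = 2^(2 + 1) + 2^2 + 2; sub 3 for 2: 3^(3 + 1) + 3^3 + 3; = 111; G_1 = 111−1 = 110
step 1: 110 = 3^(3 + 1) + 3^3 + 2; sub 4 for 3: 4^(4 + 1) + 4^4 + 2; = 1282; G_2 = 1282−1 = 1281
step 2: 1281 = 4^(4 + 1) + 4^4 + 1; sub 5 for 4: 5^(5 + 1) + 5^5 + 1; = 18751; G_3 = 18751−1 = 18750
step 3: 18750 = 5^(5 + 1) + 5^5; sub 6 for 5: 6^(6 + 1) + 6^6; = 326592; G_4 = 326592−1 = 326591
step 4: 326591 = 6^(6 + 1) + 5·6^5 + 5·6^4 + 5·6^3 + 5·6^2 + 5·6 + 5; sub 7 for 6: 7^(7 + 1) + 5·7^5 + 5·7^4 + 5·7^3 + 5·7^2 + 5·7 + 5; = 5862841; G_5 = 5862841−1 = 5862840
step 5: 5862840 = 7^(7 + 1) + 5·7^5 + 5·7^4 + 5·7^3 + 5·7^2 + 5·7 + 4; sub 8 for 7: 8^(8 + 1) + 5·8^5 + 5·8^4 + 5·8^3 + 5·8^2 + 5·8 + 4; = 134404972; G_6 = 134404972−1 = 134404971
step 6: 134404971 = 8^(8 + 1) + 5·8^5 + 5·8^4 + 5·8^3 + 5·8^2 + 5·8 + 3; sub 9 for 8: 9^(9 + 1) + 5·9^5 + 5·9^4 + 5·9^3 + 5·9^2 + 5·9 + 3; = 3487116549; G_7 = 3487116549−1 = 3487116548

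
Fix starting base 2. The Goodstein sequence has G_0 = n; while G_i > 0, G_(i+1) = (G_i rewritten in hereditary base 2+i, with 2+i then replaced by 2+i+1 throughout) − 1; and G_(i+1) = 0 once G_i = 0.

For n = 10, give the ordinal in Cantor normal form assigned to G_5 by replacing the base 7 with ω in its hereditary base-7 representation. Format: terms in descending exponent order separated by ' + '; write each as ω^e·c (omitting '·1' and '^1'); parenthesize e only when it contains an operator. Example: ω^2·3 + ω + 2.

ω^ω·5 + ω^5·5 + ω^4·5 + ω^3·5 + ω^2·5 + ω·5 + 4

(0) 10|_2 = 2^(2 + 1) + 2 ↦ 3^(3 + 1) + 3|_3 = 84 ⇒ 83
(1) 83|_3 = 3^(3 + 1) + 2 ↦ 4^(4 + 1) + 2|_4 = 1026 ⇒ 1025
(2) 1025|_4 = 4^(4 + 1) + 1 ↦ 5^(5 + 1) + 1|_5 = 15626 ⇒ 15625
(3) 15625|_5 = 5^(5 + 1) ↦ 6^(6 + 1)|_6 = 279936 ⇒ 279935
(4) 279935|_6 = 5·6^6 + 5·6^5 + 5·6^4 + 5·6^3 + 5·6^2 + 5·6 + 5 ↦ 5·7^7 + 5·7^5 + 5·7^4 + 5·7^3 + 5·7^2 + 5·7 + 5|_7 = 4215755 ⇒ 4215754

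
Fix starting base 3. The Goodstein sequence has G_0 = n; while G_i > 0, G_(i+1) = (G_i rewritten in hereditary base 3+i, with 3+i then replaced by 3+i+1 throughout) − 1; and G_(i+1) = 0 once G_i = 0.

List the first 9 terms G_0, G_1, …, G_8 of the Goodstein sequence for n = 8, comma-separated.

G_0 = 8. HB_3(8) = 2·3 + 2. Bump = 10. G_1 = 9.
G_1 = 9. HB_4(9) = 2·4 + 1. Bump = 11. G_2 = 10.
G_2 = 10. HB_5(10) = 2·5. Bump = 12. G_3 = 11.
G_3 = 11. HB_6(11) = 6 + 5. Bump = 12. G_4 = 11.
G_4 = 11. HB_7(11) = 7 + 4. Bump = 12. G_5 = 11.
G_5 = 11. HB_8(11) = 8 + 3. Bump = 12. G_6 = 11.
G_6 = 11. HB_9(11) = 9 + 2. Bump = 12. G_7 = 11.
G_7 = 11. HB_10(11) = 10 + 1. Bump = 12. G_8 = 11.

8, 9, 10, 11, 11, 11, 11, 11, 11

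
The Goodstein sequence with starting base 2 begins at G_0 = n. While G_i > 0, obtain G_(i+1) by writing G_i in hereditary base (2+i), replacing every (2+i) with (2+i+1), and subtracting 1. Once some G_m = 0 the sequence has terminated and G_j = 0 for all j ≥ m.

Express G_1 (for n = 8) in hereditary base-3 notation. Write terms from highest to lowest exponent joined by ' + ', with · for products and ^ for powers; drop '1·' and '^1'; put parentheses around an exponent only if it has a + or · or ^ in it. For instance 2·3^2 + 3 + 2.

2·3^3 + 2·3^2 + 2·3 + 2

G_0=8  [base 2] 2^(2 + 1)  →[2↦3]→  3^(3 + 1) = 81  −1 ⇒ G_1=80
G_1=80  [base 3] 2·3^3 + 2·3^2 + 2·3 + 2  →[3↦4]→  2·4^4 + 2·4^2 + 2·4 + 2 = 554  −1 ⇒ G_2=553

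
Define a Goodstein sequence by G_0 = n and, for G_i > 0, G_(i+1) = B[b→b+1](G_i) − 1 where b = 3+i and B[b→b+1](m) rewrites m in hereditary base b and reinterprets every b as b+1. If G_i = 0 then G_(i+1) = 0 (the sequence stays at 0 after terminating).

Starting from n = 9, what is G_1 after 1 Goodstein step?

15

(0) 9|_3 = 3^2 ↦ 4^2|_4 = 16 ⇒ 15
(1) 15|_4 = 3·4 + 3 ↦ 3·5 + 3|_5 = 18 ⇒ 17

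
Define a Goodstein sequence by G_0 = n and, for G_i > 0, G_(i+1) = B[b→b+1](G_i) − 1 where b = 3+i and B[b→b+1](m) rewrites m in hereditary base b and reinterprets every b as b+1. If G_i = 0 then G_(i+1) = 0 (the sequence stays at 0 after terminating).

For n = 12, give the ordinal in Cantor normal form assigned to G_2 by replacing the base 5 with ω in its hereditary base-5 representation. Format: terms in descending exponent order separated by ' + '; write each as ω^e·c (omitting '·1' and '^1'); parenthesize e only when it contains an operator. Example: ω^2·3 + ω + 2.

[0] 12 ≡ 3^2 + 3 (base 3). Lift 4: 20. −1: 19.
[1] 19 ≡ 4^2 + 3 (base 4). Lift 5: 28. −1: 27.
[2] 27 ≡ 5^2 + 2 (base 5). Lift 6: 38. −1: 37.

ω^2 + 2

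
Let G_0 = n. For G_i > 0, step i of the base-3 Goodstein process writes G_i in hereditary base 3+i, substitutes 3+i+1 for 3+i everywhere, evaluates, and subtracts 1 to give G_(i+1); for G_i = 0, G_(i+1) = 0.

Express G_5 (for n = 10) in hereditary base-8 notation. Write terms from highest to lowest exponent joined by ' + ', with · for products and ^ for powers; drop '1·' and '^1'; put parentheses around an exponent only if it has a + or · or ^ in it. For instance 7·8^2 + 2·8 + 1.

10 —HB3→ 3^2 + 1 —bump→ 4^2 + 1 = 17 —(−1)→ 16
16 —HB4→ 4^2 —bump→ 5^2 = 25 —(−1)→ 24
24 —HB5→ 4·5 + 4 —bump→ 4·6 + 4 = 28 —(−1)→ 27
27 —HB6→ 4·6 + 3 —bump→ 4·7 + 3 = 31 —(−1)→ 30
30 —HB7→ 4·7 + 2 —bump→ 4·8 + 2 = 34 —(−1)→ 33
33 —HB8→ 4·8 + 1 —bump→ 4·9 + 1 = 37 —(−1)→ 36

4·8 + 1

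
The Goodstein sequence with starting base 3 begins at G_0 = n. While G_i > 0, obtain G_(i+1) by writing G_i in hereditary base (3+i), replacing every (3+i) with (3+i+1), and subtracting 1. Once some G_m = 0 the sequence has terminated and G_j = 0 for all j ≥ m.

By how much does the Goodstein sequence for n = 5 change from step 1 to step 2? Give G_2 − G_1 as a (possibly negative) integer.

(0) 5|_3 = 3 + 2 ↦ 4 + 2|_4 = 6 ⇒ 5
(1) 5|_4 = 4 + 1 ↦ 5 + 1|_5 = 6 ⇒ 5

0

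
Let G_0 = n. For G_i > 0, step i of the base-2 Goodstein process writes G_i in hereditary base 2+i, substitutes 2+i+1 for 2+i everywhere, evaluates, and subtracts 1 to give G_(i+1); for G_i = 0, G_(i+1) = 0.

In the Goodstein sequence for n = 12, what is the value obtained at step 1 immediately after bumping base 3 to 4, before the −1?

1066

12 —HB2→ 2^(2 + 1) + 2^2 —bump→ 3^(3 + 1) + 3^3 = 108 —(−1)→ 107
107 —HB3→ 3^(3 + 1) + 2·3^2 + 2·3 + 2 —bump→ 4^(4 + 1) + 2·4^2 + 2·4 + 2 = 1066 —(−1)→ 1065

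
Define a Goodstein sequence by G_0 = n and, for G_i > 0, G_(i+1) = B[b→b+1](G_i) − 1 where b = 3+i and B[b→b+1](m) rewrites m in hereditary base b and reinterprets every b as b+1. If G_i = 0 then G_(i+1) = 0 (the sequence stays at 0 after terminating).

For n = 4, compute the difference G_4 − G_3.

G_0 = 4. HB_3(4) = 3 + 1. Bump = 5. G_1 = 4.
G_1 = 4. HB_4(4) = 4. Bump = 5. G_2 = 4.
G_2 = 4. HB_5(4) = 4. Bump = 4. G_3 = 3.
G_3 = 3. HB_6(3) = 3. Bump = 3. G_4 = 2.

-1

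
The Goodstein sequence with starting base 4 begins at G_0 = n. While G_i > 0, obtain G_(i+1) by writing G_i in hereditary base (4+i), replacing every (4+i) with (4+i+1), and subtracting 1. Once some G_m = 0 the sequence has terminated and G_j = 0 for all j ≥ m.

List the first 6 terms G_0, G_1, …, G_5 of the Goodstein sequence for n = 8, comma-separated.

step 0: 8 = 2·4; sub 5 for 4: 2·5; = 10; G_1 = 10−1 = 9
step 1: 9 = 5 + 4; sub 6 for 5: 6 + 4; = 10; G_2 = 10−1 = 9
step 2: 9 = 6 + 3; sub 7 for 6: 7 + 3; = 10; G_3 = 10−1 = 9
step 3: 9 = 7 + 2; sub 8 for 7: 8 + 2; = 10; G_4 = 10−1 = 9
step 4: 9 = 8 + 1; sub 9 for 8: 9 + 1; = 10; G_5 = 10−1 = 9

8, 9, 9, 9, 9, 9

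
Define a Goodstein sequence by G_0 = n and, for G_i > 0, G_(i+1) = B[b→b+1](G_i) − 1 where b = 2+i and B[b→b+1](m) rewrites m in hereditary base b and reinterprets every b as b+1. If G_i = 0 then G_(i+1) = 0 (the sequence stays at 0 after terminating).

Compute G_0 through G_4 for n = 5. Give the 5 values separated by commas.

5, 27, 255, 467, 775

step 0: 5 = 2^2 + 1; sub 3 for 2: 3^3 + 1; = 28; G_1 = 28−1 = 27
step 1: 27 = 3^3; sub 4 for 3: 4^4; = 256; G_2 = 256−1 = 255
step 2: 255 = 3·4^3 + 3·4^2 + 3·4 + 3; sub 5 for 4: 3·5^3 + 3·5^2 + 3·5 + 3; = 468; G_3 = 468−1 = 467
step 3: 467 = 3·5^3 + 3·5^2 + 3·5 + 2; sub 6 for 5: 3·6^3 + 3·6^2 + 3·6 + 2; = 776; G_4 = 776−1 = 775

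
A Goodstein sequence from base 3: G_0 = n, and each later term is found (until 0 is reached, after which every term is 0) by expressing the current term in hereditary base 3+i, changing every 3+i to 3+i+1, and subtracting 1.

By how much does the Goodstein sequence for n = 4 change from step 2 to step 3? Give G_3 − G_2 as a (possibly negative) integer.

-1

[0] 4 ≡ 3 + 1 (base 3). Lift 4: 5. −1: 4.
[1] 4 ≡ 4 (base 4). Lift 5: 5. −1: 4.
[2] 4 ≡ 4 (base 5). Lift 6: 4. −1: 3.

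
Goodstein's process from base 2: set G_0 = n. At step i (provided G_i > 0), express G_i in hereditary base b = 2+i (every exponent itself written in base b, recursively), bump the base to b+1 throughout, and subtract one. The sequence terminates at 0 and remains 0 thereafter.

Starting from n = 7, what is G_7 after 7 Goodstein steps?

7 —HB2→ 2^2 + 2 + 1 —bump→ 3^3 + 3 + 1 = 31 —(−1)→ 30
30 —HB3→ 3^3 + 3 —bump→ 4^4 + 4 = 260 —(−1)→ 259
259 —HB4→ 4^4 + 3 —bump→ 5^5 + 3 = 3128 —(−1)→ 3127
3127 —HB5→ 5^5 + 2 —bump→ 6^6 + 2 = 46658 —(−1)→ 46657
46657 —HB6→ 6^6 + 1 —bump→ 7^7 + 1 = 823544 —(−1)→ 823543
823543 —HB7→ 7^7 —bump→ 8^8 = 16777216 —(−1)→ 16777215
16777215 —HB8→ 7·8^7 + 7·8^6 + 7·8^5 + 7·8^4 + 7·8^3 + 7·8^2 + 7·8 + 7 —bump→ 7·9^7 + 7·9^6 + 7·9^5 + 7·9^4 + 7·9^3 + 7·9^2 + 7·9 + 7 = 37665880 —(−1)→ 37665879
37665879 —HB9→ 7·9^7 + 7·9^6 + 7·9^5 + 7·9^4 + 7·9^3 + 7·9^2 + 7·9 + 6 —bump→ 7·10^7 + 7·10^6 + 7·10^5 + 7·10^4 + 7·10^3 + 7·10^2 + 7·10 + 6 = 77777776 —(−1)→ 77777775

37665879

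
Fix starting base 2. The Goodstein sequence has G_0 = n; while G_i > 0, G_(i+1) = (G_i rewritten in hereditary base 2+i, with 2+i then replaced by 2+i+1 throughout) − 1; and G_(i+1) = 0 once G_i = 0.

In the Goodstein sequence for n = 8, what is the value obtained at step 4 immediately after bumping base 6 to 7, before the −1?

i=0: 8 = 2^(2 + 1) (b=2); 2→3: 3^(3 + 1) = 81; 81−1 = 80
i=1: 80 = 2·3^3 + 2·3^2 + 2·3 + 2 (b=3); 3→4: 2·4^4 + 2·4^2 + 2·4 + 2 = 554; 554−1 = 553
i=2: 553 = 2·4^4 + 2·4^2 + 2·4 + 1 (b=4); 4→5: 2·5^5 + 2·5^2 + 2·5 + 1 = 6311; 6311−1 = 6310
i=3: 6310 = 2·5^5 + 2·5^2 + 2·5 (b=5); 5→6: 2·6^6 + 2·6^2 + 2·6 = 93396; 93396−1 = 93395
i=4: 93395 = 2·6^6 + 2·6^2 + 6 + 5 (b=6); 6→7: 2·7^7 + 2·7^2 + 7 + 5 = 1647196; 1647196−1 = 1647195

1647196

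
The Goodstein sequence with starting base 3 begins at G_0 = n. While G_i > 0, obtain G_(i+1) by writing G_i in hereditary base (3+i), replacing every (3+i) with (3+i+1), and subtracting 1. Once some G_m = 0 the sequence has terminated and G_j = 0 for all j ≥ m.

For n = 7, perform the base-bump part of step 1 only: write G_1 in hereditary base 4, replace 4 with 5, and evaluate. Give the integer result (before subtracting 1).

[0] 7 ≡ 2·3 + 1 (base 3). Lift 4: 9. −1: 8.
[1] 8 ≡ 2·4 (base 4). Lift 5: 10. −1: 9.

10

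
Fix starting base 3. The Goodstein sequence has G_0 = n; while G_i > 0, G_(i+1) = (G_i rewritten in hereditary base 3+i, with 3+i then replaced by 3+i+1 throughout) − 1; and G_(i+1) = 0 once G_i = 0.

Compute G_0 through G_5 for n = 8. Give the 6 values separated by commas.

8, 9, 10, 11, 11, 11

G_0 = 8. HB_3(8) = 2·3 + 2. Bump = 10. G_1 = 9.
G_1 = 9. HB_4(9) = 2·4 + 1. Bump = 11. G_2 = 10.
G_2 = 10. HB_5(10) = 2·5. Bump = 12. G_3 = 11.
G_3 = 11. HB_6(11) = 6 + 5. Bump = 12. G_4 = 11.
G_4 = 11. HB_7(11) = 7 + 4. Bump = 12. G_5 = 11.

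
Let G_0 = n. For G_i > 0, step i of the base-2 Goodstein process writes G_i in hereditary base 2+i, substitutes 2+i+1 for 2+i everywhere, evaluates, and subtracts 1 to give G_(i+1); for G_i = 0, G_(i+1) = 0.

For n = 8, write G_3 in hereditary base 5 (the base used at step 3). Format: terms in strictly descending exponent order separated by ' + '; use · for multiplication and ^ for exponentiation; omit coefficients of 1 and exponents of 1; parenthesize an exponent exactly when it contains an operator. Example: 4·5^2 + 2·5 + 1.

2·5^5 + 2·5^2 + 2·5

step 0: 8 = 2^(2 + 1); sub 3 for 2: 3^(3 + 1); = 81; G_1 = 81−1 = 80
step 1: 80 = 2·3^3 + 2·3^2 + 2·3 + 2; sub 4 for 3: 2·4^4 + 2·4^2 + 2·4 + 2; = 554; G_2 = 554−1 = 553
step 2: 553 = 2·4^4 + 2·4^2 + 2·4 + 1; sub 5 for 4: 2·5^5 + 2·5^2 + 2·5 + 1; = 6311; G_3 = 6311−1 = 6310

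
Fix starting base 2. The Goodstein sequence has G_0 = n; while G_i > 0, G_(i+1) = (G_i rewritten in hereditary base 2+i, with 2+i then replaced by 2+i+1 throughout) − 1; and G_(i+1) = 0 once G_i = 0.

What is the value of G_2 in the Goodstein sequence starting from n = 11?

11 —HB2→ 2^(2 + 1) + 2 + 1 —bump→ 3^(3 + 1) + 3 + 1 = 85 —(−1)→ 84
84 —HB3→ 3^(3 + 1) + 3 —bump→ 4^(4 + 1) + 4 = 1028 —(−1)→ 1027
1027 —HB4→ 4^(4 + 1) + 3 —bump→ 5^(5 + 1) + 3 = 15628 —(−1)→ 15627

1027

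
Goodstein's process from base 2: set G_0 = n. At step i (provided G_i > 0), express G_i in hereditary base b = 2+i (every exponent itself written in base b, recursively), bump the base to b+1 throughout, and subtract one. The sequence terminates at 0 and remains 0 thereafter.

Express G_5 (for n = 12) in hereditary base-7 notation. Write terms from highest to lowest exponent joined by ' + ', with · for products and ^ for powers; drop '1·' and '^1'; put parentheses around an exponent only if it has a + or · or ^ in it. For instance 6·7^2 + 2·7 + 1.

G_0=12  [base 2] 2^(2 + 1) + 2^2  →[2↦3]→  3^(3 + 1) + 3^3 = 108  −1 ⇒ G_1=107
G_1=107  [base 3] 3^(3 + 1) + 2·3^2 + 2·3 + 2  →[3↦4]→  4^(4 + 1) + 2·4^2 + 2·4 + 2 = 1066  −1 ⇒ G_2=1065
G_2=1065  [base 4] 4^(4 + 1) + 2·4^2 + 2·4 + 1  →[4↦5]→  5^(5 + 1) + 2·5^2 + 2·5 + 1 = 15686  −1 ⇒ G_3=15685
G_3=15685  [base 5] 5^(5 + 1) + 2·5^2 + 2·5  →[5↦6]→  6^(6 + 1) + 2·6^2 + 2·6 = 280020  −1 ⇒ G_4=280019
G_4=280019  [base 6] 6^(6 + 1) + 2·6^2 + 6 + 5  →[6↦7]→  7^(7 + 1) + 2·7^2 + 7 + 5 = 5764911  −1 ⇒ G_5=5764910
G_5=5764910  [base 7] 7^(7 + 1) + 2·7^2 + 7 + 4  →[7↦8]→  8^(8 + 1) + 2·8^2 + 8 + 4 = 134217868  −1 ⇒ G_6=134217867

7^(7 + 1) + 2·7^2 + 7 + 4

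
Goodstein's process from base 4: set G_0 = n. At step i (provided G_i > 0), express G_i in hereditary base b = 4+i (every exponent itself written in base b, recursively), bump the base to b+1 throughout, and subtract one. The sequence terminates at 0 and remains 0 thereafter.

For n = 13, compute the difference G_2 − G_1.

[0] 13 ≡ 3·4 + 1 (base 4). Lift 5: 16. −1: 15.
[1] 15 ≡ 3·5 (base 5). Lift 6: 18. −1: 17.

2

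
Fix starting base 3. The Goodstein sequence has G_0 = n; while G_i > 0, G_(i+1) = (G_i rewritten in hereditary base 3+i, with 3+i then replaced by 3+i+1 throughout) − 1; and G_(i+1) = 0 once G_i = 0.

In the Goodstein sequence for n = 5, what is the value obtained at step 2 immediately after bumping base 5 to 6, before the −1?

step 0: 5 = 3 + 2; sub 4 for 3: 4 + 2; = 6; G_1 = 6−1 = 5
step 1: 5 = 4 + 1; sub 5 for 4: 5 + 1; = 6; G_2 = 6−1 = 5

6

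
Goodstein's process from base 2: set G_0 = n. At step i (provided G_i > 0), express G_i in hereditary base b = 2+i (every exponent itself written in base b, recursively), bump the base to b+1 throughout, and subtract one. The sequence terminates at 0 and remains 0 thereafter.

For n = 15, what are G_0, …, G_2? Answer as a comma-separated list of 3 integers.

i=0: 15 = 2^(2 + 1) + 2^2 + 2 + 1 (b=2); 2→3: 3^(3 + 1) + 3^3 + 3 + 1 = 112; 112−1 = 111
i=1: 111 = 3^(3 + 1) + 3^3 + 3 (b=3); 3→4: 4^(4 + 1) + 4^4 + 4 = 1284; 1284−1 = 1283

15, 111, 1283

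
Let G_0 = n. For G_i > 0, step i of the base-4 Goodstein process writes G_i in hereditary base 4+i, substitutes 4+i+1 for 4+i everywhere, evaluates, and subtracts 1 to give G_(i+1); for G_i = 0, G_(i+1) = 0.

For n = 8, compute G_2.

9

i=0: 8 = 2·4 (b=4); 4→5: 2·5 = 10; 10−1 = 9
i=1: 9 = 5 + 4 (b=5); 5→6: 6 + 4 = 10; 10−1 = 9
i=2: 9 = 6 + 3 (b=6); 6→7: 7 + 3 = 10; 10−1 = 9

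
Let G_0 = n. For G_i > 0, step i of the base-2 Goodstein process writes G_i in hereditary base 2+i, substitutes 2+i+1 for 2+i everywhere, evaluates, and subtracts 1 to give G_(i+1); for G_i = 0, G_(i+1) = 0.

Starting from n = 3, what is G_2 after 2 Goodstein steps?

3

3 —HB2→ 2 + 1 —bump→ 3 + 1 = 4 —(−1)→ 3
3 —HB3→ 3 —bump→ 4 = 4 —(−1)→ 3
3 —HB4→ 3 —bump→ 3 = 3 —(−1)→ 2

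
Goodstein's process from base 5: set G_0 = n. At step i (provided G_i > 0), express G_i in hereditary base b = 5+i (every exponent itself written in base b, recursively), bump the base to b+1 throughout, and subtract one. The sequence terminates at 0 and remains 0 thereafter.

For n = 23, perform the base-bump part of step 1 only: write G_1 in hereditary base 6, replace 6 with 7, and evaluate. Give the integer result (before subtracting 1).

30

23 —HB5→ 4·5 + 3 —bump→ 4·6 + 3 = 27 —(−1)→ 26
26 —HB6→ 4·6 + 2 —bump→ 4·7 + 2 = 30 —(−1)→ 29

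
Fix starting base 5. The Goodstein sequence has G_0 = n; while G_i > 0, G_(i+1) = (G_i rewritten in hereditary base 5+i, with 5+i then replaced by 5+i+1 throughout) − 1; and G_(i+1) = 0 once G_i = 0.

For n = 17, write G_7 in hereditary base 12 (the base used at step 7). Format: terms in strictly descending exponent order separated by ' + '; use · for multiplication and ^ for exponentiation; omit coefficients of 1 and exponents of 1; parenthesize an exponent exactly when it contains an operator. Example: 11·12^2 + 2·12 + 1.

[0] 17 ≡ 3·5 + 2 (base 5). Lift 6: 20. −1: 19.
[1] 19 ≡ 3·6 + 1 (base 6). Lift 7: 22. −1: 21.
[2] 21 ≡ 3·7 (base 7). Lift 8: 24. −1: 23.
[3] 23 ≡ 2·8 + 7 (base 8). Lift 9: 25. −1: 24.
[4] 24 ≡ 2·9 + 6 (base 9). Lift 10: 26. −1: 25.
[5] 25 ≡ 2·10 + 5 (base 10). Lift 11: 27. −1: 26.
[6] 26 ≡ 2·11 + 4 (base 11). Lift 12: 28. −1: 27.
[7] 27 ≡ 2·12 + 3 (base 12). Lift 13: 29. −1: 28.

2·12 + 3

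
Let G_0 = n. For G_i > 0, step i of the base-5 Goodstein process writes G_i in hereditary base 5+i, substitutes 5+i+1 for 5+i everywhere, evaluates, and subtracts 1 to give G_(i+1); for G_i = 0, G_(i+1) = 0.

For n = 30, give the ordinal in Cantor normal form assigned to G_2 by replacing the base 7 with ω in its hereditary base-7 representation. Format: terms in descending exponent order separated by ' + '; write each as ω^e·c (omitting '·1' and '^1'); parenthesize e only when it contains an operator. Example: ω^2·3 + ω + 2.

ω^2 + 4

[0] 30 ≡ 5^2 + 5 (base 5). Lift 6: 42. −1: 41.
[1] 41 ≡ 6^2 + 5 (base 6). Lift 7: 54. −1: 53.
[2] 53 ≡ 7^2 + 4 (base 7). Lift 8: 68. −1: 67.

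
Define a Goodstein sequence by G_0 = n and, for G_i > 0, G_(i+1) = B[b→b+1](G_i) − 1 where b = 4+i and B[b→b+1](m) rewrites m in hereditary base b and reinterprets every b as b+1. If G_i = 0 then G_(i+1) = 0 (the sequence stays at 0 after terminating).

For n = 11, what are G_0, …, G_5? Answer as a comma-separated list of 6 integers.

[0] 11 ≡ 2·4 + 3 (base 4). Lift 5: 13. −1: 12.
[1] 12 ≡ 2·5 + 2 (base 5). Lift 6: 14. −1: 13.
[2] 13 ≡ 2·6 + 1 (base 6). Lift 7: 15. −1: 14.
[3] 14 ≡ 2·7 (base 7). Lift 8: 16. −1: 15.
[4] 15 ≡ 8 + 7 (base 8). Lift 9: 16. −1: 15.

11, 12, 13, 14, 15, 15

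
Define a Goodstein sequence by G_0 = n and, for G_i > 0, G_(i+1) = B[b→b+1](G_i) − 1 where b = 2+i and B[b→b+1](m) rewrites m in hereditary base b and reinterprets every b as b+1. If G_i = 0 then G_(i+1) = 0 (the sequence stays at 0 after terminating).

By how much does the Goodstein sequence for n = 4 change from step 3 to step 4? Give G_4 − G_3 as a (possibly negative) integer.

23

step 0: 4 = 2^2; sub 3 for 2: 3^3; = 27; G_1 = 27−1 = 26
step 1: 26 = 2·3^2 + 2·3 + 2; sub 4 for 3: 2·4^2 + 2·4 + 2; = 42; G_2 = 42−1 = 41
step 2: 41 = 2·4^2 + 2·4 + 1; sub 5 for 4: 2·5^2 + 2·5 + 1; = 61; G_3 = 61−1 = 60
step 3: 60 = 2·5^2 + 2·5; sub 6 for 5: 2·6^2 + 2·6; = 84; G_4 = 84−1 = 83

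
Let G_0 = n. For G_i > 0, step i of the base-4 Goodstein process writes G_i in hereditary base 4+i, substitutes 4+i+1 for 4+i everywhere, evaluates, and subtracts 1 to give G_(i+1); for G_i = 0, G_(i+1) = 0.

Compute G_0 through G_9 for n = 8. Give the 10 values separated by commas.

8, 9, 9, 9, 9, 9, 9, 8, 7, 6

G_0 = 8. HB_4(8) = 2·4. Bump = 10. G_1 = 9.
G_1 = 9. HB_5(9) = 5 + 4. Bump = 10. G_2 = 9.
G_2 = 9. HB_6(9) = 6 + 3. Bump = 10. G_3 = 9.
G_3 = 9. HB_7(9) = 7 + 2. Bump = 10. G_4 = 9.
G_4 = 9. HB_8(9) = 8 + 1. Bump = 10. G_5 = 9.
G_5 = 9. HB_9(9) = 9. Bump = 10. G_6 = 9.
G_6 = 9. HB_10(9) = 9. Bump = 9. G_7 = 8.
G_7 = 8. HB_11(8) = 8. Bump = 8. G_8 = 7.
G_8 = 7. HB_12(7) = 7. Bump = 7. G_9 = 6.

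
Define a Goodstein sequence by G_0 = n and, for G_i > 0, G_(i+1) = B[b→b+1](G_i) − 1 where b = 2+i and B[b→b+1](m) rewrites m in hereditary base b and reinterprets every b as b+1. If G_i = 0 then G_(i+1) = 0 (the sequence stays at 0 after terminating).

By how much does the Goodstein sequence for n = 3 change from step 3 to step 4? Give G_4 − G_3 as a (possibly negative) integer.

G_0=3  [base 2] 2 + 1  →[2↦3]→  3 + 1 = 4  −1 ⇒ G_1=3
G_1=3  [base 3] 3  →[3↦4]→  4 = 4  −1 ⇒ G_2=3
G_2=3  [base 4] 3  →[4↦5]→  3 = 3  −1 ⇒ G_3=2
G_3=2  [base 5] 2  →[5↦6]→  2 = 2  −1 ⇒ G_4=1

-1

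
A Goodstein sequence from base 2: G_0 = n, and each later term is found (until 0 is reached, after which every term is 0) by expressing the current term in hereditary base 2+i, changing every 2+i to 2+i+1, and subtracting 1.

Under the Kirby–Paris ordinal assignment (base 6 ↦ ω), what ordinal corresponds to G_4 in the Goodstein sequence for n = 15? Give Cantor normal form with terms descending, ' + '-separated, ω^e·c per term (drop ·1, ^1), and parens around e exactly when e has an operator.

G_0=15  [base 2] 2^(2 + 1) + 2^2 + 2 + 1  →[2↦3]→  3^(3 + 1) + 3^3 + 3 + 1 = 112  −1 ⇒ G_1=111
G_1=111  [base 3] 3^(3 + 1) + 3^3 + 3  →[3↦4]→  4^(4 + 1) + 4^4 + 4 = 1284  −1 ⇒ G_2=1283
G_2=1283  [base 4] 4^(4 + 1) + 4^4 + 3  →[4↦5]→  5^(5 + 1) + 5^5 + 3 = 18753  −1 ⇒ G_3=18752
G_3=18752  [base 5] 5^(5 + 1) + 5^5 + 2  →[5↦6]→  6^(6 + 1) + 6^6 + 2 = 326594  −1 ⇒ G_4=326593
G_4=326593  [base 6] 6^(6 + 1) + 6^6 + 1  →[6↦7]→  7^(7 + 1) + 7^7 + 1 = 6588345  −1 ⇒ G_5=6588344

ω^(ω + 1) + ω^ω + 1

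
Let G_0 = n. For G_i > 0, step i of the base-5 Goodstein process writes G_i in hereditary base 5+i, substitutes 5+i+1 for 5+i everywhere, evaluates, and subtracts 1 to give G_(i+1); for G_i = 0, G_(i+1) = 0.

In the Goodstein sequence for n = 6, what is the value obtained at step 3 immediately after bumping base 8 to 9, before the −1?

base 5: 6 = 5 + 1; at 6: 6 + 1 = 7; next = 6
base 6: 6 = 6; at 7: 7 = 7; next = 6
base 7: 6 = 6; at 8: 6 = 6; next = 5
base 8: 5 = 5; at 9: 5 = 5; next = 4

5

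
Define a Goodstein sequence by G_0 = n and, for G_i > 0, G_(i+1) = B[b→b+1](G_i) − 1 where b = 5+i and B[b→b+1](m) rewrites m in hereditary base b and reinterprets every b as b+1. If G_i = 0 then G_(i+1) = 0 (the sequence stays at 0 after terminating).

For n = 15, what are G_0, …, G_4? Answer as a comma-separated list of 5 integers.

G_0=15  [base 5] 3·5  →[5↦6]→  3·6 = 18  −1 ⇒ G_1=17
G_1=17  [base 6] 2·6 + 5  →[6↦7]→  2·7 + 5 = 19  −1 ⇒ G_2=18
G_2=18  [base 7] 2·7 + 4  →[7↦8]→  2·8 + 4 = 20  −1 ⇒ G_3=19
G_3=19  [base 8] 2·8 + 3  →[8↦9]→  2·9 + 3 = 21  −1 ⇒ G_4=20

15, 17, 18, 19, 20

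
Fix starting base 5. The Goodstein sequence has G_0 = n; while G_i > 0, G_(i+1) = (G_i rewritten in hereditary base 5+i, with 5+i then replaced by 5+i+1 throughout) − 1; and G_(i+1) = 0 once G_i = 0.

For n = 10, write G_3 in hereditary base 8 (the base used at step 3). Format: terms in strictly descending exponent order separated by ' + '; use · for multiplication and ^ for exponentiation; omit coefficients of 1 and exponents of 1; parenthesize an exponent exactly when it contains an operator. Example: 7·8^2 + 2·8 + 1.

8 + 3

i=0: 10 = 2·5 (b=5); 5→6: 2·6 = 12; 12−1 = 11
i=1: 11 = 6 + 5 (b=6); 6→7: 7 + 5 = 12; 12−1 = 11
i=2: 11 = 7 + 4 (b=7); 7→8: 8 + 4 = 12; 12−1 = 11
i=3: 11 = 8 + 3 (b=8); 8→9: 9 + 3 = 12; 12−1 = 11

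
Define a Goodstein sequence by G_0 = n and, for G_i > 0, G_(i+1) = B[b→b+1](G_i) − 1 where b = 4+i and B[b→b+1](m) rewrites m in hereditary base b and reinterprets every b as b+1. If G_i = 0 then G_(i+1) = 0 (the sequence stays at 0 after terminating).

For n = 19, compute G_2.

G_0=19  [base 4] 4^2 + 3  →[4↦5]→  5^2 + 3 = 28  −1 ⇒ G_1=27
G_1=27  [base 5] 5^2 + 2  →[5↦6]→  6^2 + 2 = 38  −1 ⇒ G_2=37
G_2=37  [base 6] 6^2 + 1  →[6↦7]→  7^2 + 1 = 50  −1 ⇒ G_3=49

37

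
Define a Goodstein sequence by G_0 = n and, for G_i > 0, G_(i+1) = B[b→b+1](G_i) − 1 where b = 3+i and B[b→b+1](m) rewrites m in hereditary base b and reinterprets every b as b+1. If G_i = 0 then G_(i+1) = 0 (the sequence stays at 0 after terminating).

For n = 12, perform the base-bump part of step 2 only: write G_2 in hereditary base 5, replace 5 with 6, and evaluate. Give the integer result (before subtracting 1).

G_0=12  [base 3] 3^2 + 3  →[3↦4]→  4^2 + 4 = 20  −1 ⇒ G_1=19
G_1=19  [base 4] 4^2 + 3  →[4↦5]→  5^2 + 3 = 28  −1 ⇒ G_2=27
G_2=27  [base 5] 5^2 + 2  →[5↦6]→  6^2 + 2 = 38  −1 ⇒ G_3=37

38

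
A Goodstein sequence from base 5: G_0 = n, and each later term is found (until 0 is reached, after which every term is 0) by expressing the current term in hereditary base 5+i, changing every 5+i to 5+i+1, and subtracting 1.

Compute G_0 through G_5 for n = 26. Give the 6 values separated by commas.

G_0=26  [base 5] 5^2 + 1  →[5↦6]→  6^2 + 1 = 37  −1 ⇒ G_1=36
G_1=36  [base 6] 6^2  →[6↦7]→  7^2 = 49  −1 ⇒ G_2=48
G_2=48  [base 7] 6·7 + 6  →[7↦8]→  6·8 + 6 = 54  −1 ⇒ G_3=53
G_3=53  [base 8] 6·8 + 5  →[8↦9]→  6·9 + 5 = 59  −1 ⇒ G_4=58
G_4=58  [base 9] 6·9 + 4  →[9↦10]→  6·10 + 4 = 64  −1 ⇒ G_5=63

26, 36, 48, 53, 58, 63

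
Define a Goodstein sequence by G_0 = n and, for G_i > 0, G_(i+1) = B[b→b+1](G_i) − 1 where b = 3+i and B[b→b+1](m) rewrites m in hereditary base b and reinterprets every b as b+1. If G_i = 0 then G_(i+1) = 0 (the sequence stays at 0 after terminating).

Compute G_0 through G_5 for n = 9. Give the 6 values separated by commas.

9, 15, 17, 19, 21, 23

(0) 9|_3 = 3^2 ↦ 4^2|_4 = 16 ⇒ 15
(1) 15|_4 = 3·4 + 3 ↦ 3·5 + 3|_5 = 18 ⇒ 17
(2) 17|_5 = 3·5 + 2 ↦ 3·6 + 2|_6 = 20 ⇒ 19
(3) 19|_6 = 3·6 + 1 ↦ 3·7 + 1|_7 = 22 ⇒ 21
(4) 21|_7 = 3·7 ↦ 3·8|_8 = 24 ⇒ 23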